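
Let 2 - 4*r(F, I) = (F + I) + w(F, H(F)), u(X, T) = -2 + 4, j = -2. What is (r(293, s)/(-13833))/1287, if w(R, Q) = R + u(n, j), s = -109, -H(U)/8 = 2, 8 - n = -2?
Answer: 1/149292 ≈ 6.6983e-6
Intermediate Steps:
n = 10 (n = 8 - 1*(-2) = 8 + 2 = 10)
H(U) = -16 (H(U) = -8*2 = -16)
u(X, T) = 2
w(R, Q) = 2 + R (w(R, Q) = R + 2 = 2 + R)
r(F, I) = -F/2 - I/4 (r(F, I) = ½ - ((F + I) + (2 + F))/4 = ½ - (2 + I + 2*F)/4 = ½ + (-½ - F/2 - I/4) = -F/2 - I/4)
(r(293, s)/(-13833))/1287 = ((-½*293 - ¼*(-109))/(-13833))/1287 = ((-293/2 + 109/4)*(-1/13833))*(1/1287) = -477/4*(-1/13833)*(1/1287) = (1/116)*(1/1287) = 1/149292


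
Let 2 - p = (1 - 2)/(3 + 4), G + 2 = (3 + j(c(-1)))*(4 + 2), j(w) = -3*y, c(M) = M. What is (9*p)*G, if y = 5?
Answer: -9990/7 ≈ -1427.1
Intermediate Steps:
j(w) = -15 (j(w) = -3*5 = -15)
G = -74 (G = -2 + (3 - 15)*(4 + 2) = -2 - 12*6 = -2 - 72 = -74)
p = 15/7 (p = 2 - (1 - 2)/(3 + 4) = 2 - (-1)/7 = 2 - 1*(-1/7) = 2 + 1/7 = 15/7 ≈ 2.1429)
(9*p)*G = (9*(15/7))*(-74) = (135/7)*(-74) = -9990/7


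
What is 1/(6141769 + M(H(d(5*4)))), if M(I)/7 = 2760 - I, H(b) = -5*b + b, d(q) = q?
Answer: 1/6161649 ≈ 1.6229e-7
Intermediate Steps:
H(b) = -4*b
M(I) = 19320 - 7*I (M(I) = 7*(2760 - I) = 19320 - 7*I)
1/(6141769 + M(H(d(5*4)))) = 1/(6141769 + (19320 - (-28)*5*4)) = 1/(6141769 + (19320 - (-28)*20)) = 1/(6141769 + (19320 - 7*(-80))) = 1/(6141769 + (19320 + 560)) = 1/(6141769 + 19880) = 1/6161649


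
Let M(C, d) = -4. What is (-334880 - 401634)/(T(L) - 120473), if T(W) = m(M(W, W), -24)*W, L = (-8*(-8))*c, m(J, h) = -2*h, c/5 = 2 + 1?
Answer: 736514/74393 ≈ 9.9003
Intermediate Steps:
c = 15 (c = 5*(2 + 1) = 5*3 = 15)
L = 960 (L = -8*(-8)*15 = 64*15 = 960)
T(W) = 48*W (T(W) = (-2*(-24))*W = 48*W)
(-334880 - 401634)/(T(L) - 120473) = (-334880 - 401634)/(48*960 - 120473) = -736514/(46080 - 120473) = -736514/(-74393) = -736514*(-1/74393) = 736514/74393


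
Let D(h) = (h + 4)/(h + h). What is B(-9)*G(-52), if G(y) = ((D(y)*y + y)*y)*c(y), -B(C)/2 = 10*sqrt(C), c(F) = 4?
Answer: -948480*I ≈ -9.4848e+5*I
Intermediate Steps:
D(h) = (4 + h)/(2*h) (D(h) = (4 + h)/((2*h)) = (4 + h)*(1/(2*h)) = (4 + h)/(2*h))
B(C) = -20*sqrt(C)
G(y) = 4*y*(2 + 3*y/2) (G(y) = ((((4 + y)/(2*y))*y + y)*y)*4 = (((2 + y/2) + y)*y)*4 = ((2 + 3*y/2)*y)*4 = (y*(2 + 3*y/2))*4 = 4*y*(2 + 3*y/2))
B(-9)*G(-52) = (-60*I)*(2*(-52)*(4 + 3*(-52))) = (-60*I)*(2*(-52)*(4 - 156)) = (-60*I)*(2*(-52)*(-152)) = -60*I*15808 = -948480*I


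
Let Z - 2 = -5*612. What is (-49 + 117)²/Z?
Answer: -2312/1529 ≈ -1.5121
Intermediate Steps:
Z = -3058 (Z = 2 - 5*612 = 2 - 3060 = -3058)
(-49 + 117)²/Z = (-49 + 117)²/(-3058) = 68²*(-1/3058) = 4624*(-1/3058) = -2312/1529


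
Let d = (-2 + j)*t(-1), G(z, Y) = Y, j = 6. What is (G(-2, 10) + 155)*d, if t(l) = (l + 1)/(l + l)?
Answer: 0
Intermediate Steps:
t(l) = (1 + l)/(2*l) (t(l) = (1 + l)/((2*l)) = (1 + l)*(1/(2*l)) = (1 + l)/(2*l))
d = 0 (d = (-2 + 6)*((1/2)*(1 - 1)/(-1)) = 4*((1/2)*(-1)*0) = 4*0 = 0)
(G(-2, 10) + 155)*d = (10 + 155)*0 = 165*0 = 0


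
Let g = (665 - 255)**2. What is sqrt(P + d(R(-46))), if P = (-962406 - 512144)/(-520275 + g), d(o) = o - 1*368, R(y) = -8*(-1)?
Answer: I*sqrt(70608805406)/14087 ≈ 18.863*I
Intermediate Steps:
R(y) = 8
d(o) = -368 + o (d(o) = o - 368 = -368 + o)
g = 168100 (g = 410**2 = 168100)
P = 58982/14087 (P = (-962406 - 512144)/(-520275 + 168100) = -1474550/(-352175) = -1474550*(-1/352175) = 58982/14087 ≈ 4.1870)
sqrt(P + d(R(-46))) = sqrt(58982/14087 + (-368 + 8)) = sqrt(58982/14087 - 360) = sqrt(-5012338/14087) = I*sqrt(70608805406)/14087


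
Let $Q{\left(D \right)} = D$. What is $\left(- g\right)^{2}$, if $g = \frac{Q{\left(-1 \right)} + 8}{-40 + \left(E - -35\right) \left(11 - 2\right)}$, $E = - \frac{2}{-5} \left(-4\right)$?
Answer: $\frac{1225}{1697809} \approx 0.00072152$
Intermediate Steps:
$E = - \frac{8}{5}$ ($E = \left(-2\right) \left(- \frac{1}{5}\right) \left(-4\right) = \frac{2}{5} \left(-4\right) = - \frac{8}{5} \approx -1.6$)
$g = \frac{35}{1303}$ ($g = \frac{-1 + 8}{-40 + \left(- \frac{8}{5} - -35\right) \left(11 - 2\right)} = \frac{7}{-40 + \left(- \frac{8}{5} + 35\right) 9} = \frac{7}{-40 + \frac{167}{5} \cdot 9} = \frac{7}{-40 + \frac{1503}{5}} = \frac{7}{\frac{1303}{5}} = 7 \cdot \frac{5}{1303} = \frac{35}{1303} \approx 0.026861$)
$\left(- g\right)^{2} = \left(\left(-1\right) \frac{35}{1303}\right)^{2} = \left(- \frac{35}{1303}\right)^{2} = \frac{1225}{1697809}$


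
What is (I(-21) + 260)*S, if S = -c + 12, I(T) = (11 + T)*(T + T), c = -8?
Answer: 13600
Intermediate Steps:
I(T) = 2*T*(11 + T) (I(T) = (11 + T)*(2*T) = 2*T*(11 + T))
S = 20 (S = -1*(-8) + 12 = 8 + 12 = 20)
(I(-21) + 260)*S = (2*(-21)*(11 - 21) + 260)*20 = (2*(-21)*(-10) + 260)*20 = (420 + 260)*20 = 680*20 = 13600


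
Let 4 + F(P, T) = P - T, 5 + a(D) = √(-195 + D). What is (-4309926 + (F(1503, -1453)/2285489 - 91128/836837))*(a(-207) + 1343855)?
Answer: -11077471192316544713321100/1912581758293 - 8243086052994415086*I*√402/1912581758293 ≈ -5.7919e+12 - 8.6414e+7*I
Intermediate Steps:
a(D) = -5 + √(-195 + D)
F(P, T) = -4 + P - T (F(P, T) = -4 + (P - T) = -4 + P - T)
(-4309926 + (F(1503, -1453)/2285489 - 91128/836837))*(a(-207) + 1343855) = (-4309926 + ((-4 + 1503 - 1*(-1453))/2285489 - 91128/836837))*((-5 + √(-195 - 207)) + 1343855) = (-4309926 + ((-4 + 1503 + 1453)*(1/2285489) - 91128*1/836837))*((-5 + √(-402)) + 1343855) = (-4309926 + (2952*(1/2285489) - 91128/836837))*((-5 + I*√402) + 1343855) = (-4309926 + (2952/2285489 - 91128/836837))*(1343850 + I*√402) = (-4309926 - 205801698768/1912581758293)*(1343850 + I*√402) = -8243086052994415086*(1343850 + I*√402)/1912581758293 = -11077471192316544713321100/1912581758293 - 8243086052994415086*I*√402/1912581758293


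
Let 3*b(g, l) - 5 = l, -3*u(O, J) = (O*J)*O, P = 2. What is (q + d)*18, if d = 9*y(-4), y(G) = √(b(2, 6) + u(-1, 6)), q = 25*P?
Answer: 900 + 54*√15 ≈ 1109.1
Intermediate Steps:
u(O, J) = -J*O²/3 (u(O, J) = -O*J*O/3 = -J*O*O/3 = -J*O²/3)
b(g, l) = 5/3 + l/3
q = 50 (q = 25*2 = 50)
y(G) = √15/3 (y(G) = √((5/3 + (⅓)*6) - ⅓*6*(-1)²) = √((5/3 + 2) - ⅓*6*1) = √(11/3 - 2) = √(5/3) = √15/3)
d = 3*√15 (d = 9*(√15/3) = 3*√15 ≈ 11.619)
(q + d)*18 = (50 + 3*√15)*18 = 900 + 54*√15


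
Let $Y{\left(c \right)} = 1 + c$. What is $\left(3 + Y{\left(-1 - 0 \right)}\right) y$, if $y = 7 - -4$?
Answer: $33$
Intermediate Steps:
$y = 11$ ($y = 7 + 4 = 11$)
$\left(3 + Y{\left(-1 - 0 \right)}\right) y = \left(3 + \left(1 - 1\right)\right) 11 = \left(3 + 0\right) 11 = 3 \cdot 11 = 33$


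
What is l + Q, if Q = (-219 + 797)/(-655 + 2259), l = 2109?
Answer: 1691707/802 ≈ 2109.4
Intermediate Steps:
Q = 289/802 (Q = 578/1604 = 578*(1/1604) = 289/802 ≈ 0.36035)
l + Q = 2109 + 289/802 = 1691707/802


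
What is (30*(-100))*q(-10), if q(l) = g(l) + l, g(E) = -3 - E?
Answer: 9000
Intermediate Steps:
q(l) = -3 (q(l) = (-3 - l) + l = -3)
(30*(-100))*q(-10) = (30*(-100))*(-3) = -3000*(-3) = 9000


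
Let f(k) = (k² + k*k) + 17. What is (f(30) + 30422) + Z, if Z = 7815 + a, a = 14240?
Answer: 54294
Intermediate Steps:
f(k) = 17 + 2*k² (f(k) = (k² + k²) + 17 = 2*k² + 17 = 17 + 2*k²)
Z = 22055 (Z = 7815 + 14240 = 22055)
(f(30) + 30422) + Z = ((17 + 2*30²) + 30422) + 22055 = ((17 + 2*900) + 30422) + 22055 = ((17 + 1800) + 30422) + 22055 = (1817 + 30422) + 22055 = 32239 + 22055 = 54294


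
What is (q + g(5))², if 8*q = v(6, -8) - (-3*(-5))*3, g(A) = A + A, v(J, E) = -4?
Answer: 961/64 ≈ 15.016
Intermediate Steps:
g(A) = 2*A
q = -49/8 (q = (-4 - (-3*(-5))*3)/8 = (-4 - 15*3)/8 = (-4 - 1*45)/8 = (-4 - 45)/8 = (⅛)*(-49) = -49/8 ≈ -6.1250)
(q + g(5))² = (-49/8 + 2*5)² = (-49/8 + 10)² = (31/8)² = 961/64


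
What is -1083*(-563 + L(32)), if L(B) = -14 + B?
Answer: 590235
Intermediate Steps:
-1083*(-563 + L(32)) = -1083*(-563 + (-14 + 32)) = -1083*(-563 + 18) = -1083*(-545) = 590235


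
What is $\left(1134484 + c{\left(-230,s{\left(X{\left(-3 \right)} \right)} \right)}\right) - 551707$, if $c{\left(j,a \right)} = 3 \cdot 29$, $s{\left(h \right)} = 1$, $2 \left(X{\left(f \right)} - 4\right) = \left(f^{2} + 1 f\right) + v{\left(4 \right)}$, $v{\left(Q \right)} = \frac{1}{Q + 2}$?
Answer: $582864$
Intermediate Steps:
$v{\left(Q \right)} = \frac{1}{2 + Q}$
$X{\left(f \right)} = \frac{49}{12} + \frac{f}{2} + \frac{f^{2}}{2}$ ($X{\left(f \right)} = 4 + \frac{\left(f^{2} + 1 f\right) + \frac{1}{2 + 4}}{2} = 4 + \frac{\left(f^{2} + f\right) + \frac{1}{6}}{2} = 4 + \frac{\left(f + f^{2}\right) + \frac{1}{6}}{2} = 4 + \frac{\frac{1}{6} + f + f^{2}}{2} = 4 + \left(\frac{1}{12} + \frac{f}{2} + \frac{f^{2}}{2}\right) = \frac{49}{12} + \frac{f}{2} + \frac{f^{2}}{2}$)
$c{\left(j,a \right)} = 87$
$\left(1134484 + c{\left(-230,s{\left(X{\left(-3 \right)} \right)} \right)}\right) - 551707 = \left(1134484 + 87\right) - 551707 = 1134571 - 551707 = 582864$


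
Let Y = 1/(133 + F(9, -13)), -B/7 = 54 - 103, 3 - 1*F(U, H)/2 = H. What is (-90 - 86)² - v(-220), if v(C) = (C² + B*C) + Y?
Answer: 9575939/165 ≈ 58036.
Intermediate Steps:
F(U, H) = 6 - 2*H
B = 343 (B = -7*(54 - 103) = -7*(-49) = 343)
Y = 1/165 (Y = 1/(133 + (6 - 2*(-13))) = 1/(133 + (6 + 26)) = 1/(133 + 32) = 1/165 ≈ 0.0060606)
v(C) = 1/165 + C² + 343*C (v(C) = (C² + 343*C) + 1/165 = 1/165 + C² + 343*C)
(-90 - 86)² - v(-220) = (-90 - 86)² - (1/165 + (-220)² + 343*(-220)) = (-176)² - (1/165 + 48400 - 75460) = 30976 - 1*(-4464899/165) = 30976 + 4464899/165 = 9575939/165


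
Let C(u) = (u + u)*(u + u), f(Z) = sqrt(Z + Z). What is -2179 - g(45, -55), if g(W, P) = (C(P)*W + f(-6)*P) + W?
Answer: -546724 + 110*I*sqrt(3) ≈ -5.4672e+5 + 190.53*I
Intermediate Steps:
f(Z) = sqrt(2)*sqrt(Z) (f(Z) = sqrt(2*Z) = sqrt(2)*sqrt(Z))
C(u) = 4*u**2 (C(u) = (2*u)*(2*u) = 4*u**2)
g(W, P) = W + 4*W*P**2 + 2*I*P*sqrt(3) (g(W, P) = ((4*P**2)*W + (sqrt(2)*sqrt(-6))*P) + W = (4*W*P**2 + (sqrt(2)*(I*sqrt(6)))*P) + W = (4*W*P**2 + (2*I*sqrt(3))*P) + W = (4*W*P**2 + 2*I*P*sqrt(3)) + W = W + 4*W*P**2 + 2*I*P*sqrt(3))
-2179 - g(45, -55) = -2179 - (45 + 4*45*(-55)**2 + 2*I*(-55)*sqrt(3)) = -2179 - (45 + 4*45*3025 - 110*I*sqrt(3)) = -2179 - (45 + 544500 - 110*I*sqrt(3)) = -2179 - (544545 - 110*I*sqrt(3)) = -2179 + (-544545 + 110*I*sqrt(3)) = -546724 + 110*I*sqrt(3)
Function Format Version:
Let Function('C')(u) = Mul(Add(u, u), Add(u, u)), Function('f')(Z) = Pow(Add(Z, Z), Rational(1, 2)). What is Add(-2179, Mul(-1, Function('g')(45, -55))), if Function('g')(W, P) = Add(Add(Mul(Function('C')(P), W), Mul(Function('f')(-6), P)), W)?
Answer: Add(-546724, Mul(110, I, Pow(3, Rational(1, 2)))) ≈ Add(-5.4672e+5, Mul(190.53, I))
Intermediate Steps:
Function('f')(Z) = Mul(Pow(2, Rational(1, 2)), Pow(Z, Rational(1, 2))) (Function('f')(Z) = Pow(Mul(2, Z), Rational(1, 2)) = Mul(Pow(2, Rational(1, 2)), Pow(Z, Rational(1, 2))))
Function('C')(u) = Mul(4, Pow(u, 2)) (Function('C')(u) = Mul(Mul(2, u), Mul(2, u)) = Mul(4, Pow(u, 2)))
Function('g')(W, P) = Add(W, Mul(4, W, Pow(P, 2)), Mul(2, I, P, Pow(3, Rational(1, 2)))) (Function('g')(W, P) = Add(Add(Mul(Mul(4, Pow(P, 2)), W), Mul(Mul(Pow(2, Rational(1, 2)), Pow(-6, Rational(1, 2))), P)), W) = Add(Add(Mul(4, W, Pow(P, 2)), Mul(Mul(Pow(2, Rational(1, 2)), Mul(I, Pow(6, Rational(1, 2)))), P)), W) = Add(Add(Mul(4, W, Pow(P, 2)), Mul(Mul(2, I, Pow(3, Rational(1, 2))), P)), W) = Add(Add(Mul(4, W, Pow(P, 2)), Mul(2, I, P, Pow(3, Rational(1, 2)))), W) = Add(W, Mul(4, W, Pow(P, 2)), Mul(2, I, P, Pow(3, Rational(1, 2)))))
Add(-2179, Mul(-1, Function('g')(45, -55))) = Add(-2179, Mul(-1, Add(45, Mul(4, 45, Pow(-55, 2)), Mul(2, I, -55, Pow(3, Rational(1, 2)))))) = Add(-2179, Mul(-1, Add(45, Mul(4, 45, 3025), Mul(-110, I, Pow(3, Rational(1, 2)))))) = Add(-2179, Mul(-1, Add(45, 544500, Mul(-110, I, Pow(3, Rational(1, 2)))))) = Add(-2179, Mul(-1, Add(544545, Mul(-110, I, Pow(3, Rational(1, 2)))))) = Add(-2179, Add(-544545, Mul(110, I, Pow(3, Rational(1, 2))))) = Add(-546724, Mul(110, I, Pow(3, Rational(1, 2))))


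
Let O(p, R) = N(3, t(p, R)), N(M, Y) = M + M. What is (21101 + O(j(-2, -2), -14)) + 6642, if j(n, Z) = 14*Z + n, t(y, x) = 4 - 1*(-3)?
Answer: 27749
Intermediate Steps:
t(y, x) = 7 (t(y, x) = 4 + 3 = 7)
N(M, Y) = 2*M
j(n, Z) = n + 14*Z
O(p, R) = 6 (O(p, R) = 2*3 = 6)
(21101 + O(j(-2, -2), -14)) + 6642 = (21101 + 6) + 6642 = 21107 + 6642 = 27749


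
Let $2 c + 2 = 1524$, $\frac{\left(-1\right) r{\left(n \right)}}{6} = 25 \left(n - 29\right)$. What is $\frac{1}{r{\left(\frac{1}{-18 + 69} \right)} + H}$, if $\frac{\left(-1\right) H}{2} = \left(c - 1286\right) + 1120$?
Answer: $\frac{17}{53670} \approx 0.00031675$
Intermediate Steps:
$r{\left(n \right)} = 4350 - 150 n$ ($r{\left(n \right)} = - 6 \cdot 25 \left(n - 29\right) = - 6 \cdot 25 \left(-29 + n\right) = - 6 \left(-725 + 25 n\right) = 4350 - 150 n$)
$c = 761$ ($c = -1 + \frac{1}{2} \cdot 1524 = -1 + 762 = 761$)
$H = -1190$ ($H = - 2 \left(\left(761 - 1286\right) + 1120\right) = - 2 \left(-525 + 1120\right) = \left(-2\right) 595 = -1190$)
$\frac{1}{r{\left(\frac{1}{-18 + 69} \right)} + H} = \frac{1}{\left(4350 - \frac{150}{-18 + 69}\right) - 1190} = \frac{1}{\left(4350 - \frac{150}{51}\right) - 1190} = \frac{1}{\left(4350 - \frac{50}{17}\right) - 1190} = \frac{1}{\frac{73900}{17} - 1190} = \frac{1}{\frac{53670}{17}} = \frac{17}{53670}$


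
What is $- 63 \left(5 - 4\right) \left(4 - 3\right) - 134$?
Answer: $-197$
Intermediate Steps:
$- 63 \left(5 - 4\right) \left(4 - 3\right) - 134 = - 63 \cdot 1 \cdot 1 - 134 = \left(-63\right) 1 - 134 = -63 - 134 = -197$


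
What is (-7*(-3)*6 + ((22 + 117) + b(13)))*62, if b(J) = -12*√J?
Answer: 16430 - 744*√13 ≈ 13747.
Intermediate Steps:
(-7*(-3)*6 + ((22 + 117) + b(13)))*62 = (-7*(-3)*6 + ((22 + 117) - 12*√13))*62 = (21*6 + (139 - 12*√13))*62 = (126 + (139 - 12*√13))*62 = (265 - 12*√13)*62 = 16430 - 744*√13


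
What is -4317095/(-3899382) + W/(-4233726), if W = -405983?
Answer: 1655040012373/1375742913111 ≈ 1.2030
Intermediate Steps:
-4317095/(-3899382) + W/(-4233726) = -4317095/(-3899382) - 405983/(-4233726) = -4317095*(-1/3899382) - 405983*(-1/4233726) = 4317095/3899382 + 405983/4233726 = 1655040012373/1375742913111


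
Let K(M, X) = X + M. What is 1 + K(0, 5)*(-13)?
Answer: -64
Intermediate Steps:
K(M, X) = M + X
1 + K(0, 5)*(-13) = 1 + (0 + 5)*(-13) = 1 + 5*(-13) = 1 - 65 = -64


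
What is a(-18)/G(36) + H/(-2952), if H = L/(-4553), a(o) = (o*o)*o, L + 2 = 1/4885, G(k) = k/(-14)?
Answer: 148909231296311/65656627560 ≈ 2268.0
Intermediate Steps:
G(k) = -k/14 (G(k) = k*(-1/14) = -k/14)
L = -9769/4885 (L = -2 + 1/4885 = -9769/4885 ≈ -1.9998)
a(o) = o³ (a(o) = o²*o = o³)
H = 9769/22241405 (H = -9769/4885/(-4553) = -9769/4885*(-1/4553) = 9769/22241405 ≈ 0.00043923)
a(-18)/G(36) + H/(-2952) = (-18)³/((-1/14*36)) + (9769/22241405)/(-2952) = -5832/(-18/7) + (9769/22241405)*(-1/2952) = -5832*(-7/18) - 9769/65656627560 = 2268 - 9769/65656627560 = 148909231296311/65656627560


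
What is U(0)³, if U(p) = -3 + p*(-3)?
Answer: -27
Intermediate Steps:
U(p) = -3 - 3*p
U(0)³ = (-3 - 3*0)³ = (-3 + 0)³ = (-3)³ = -27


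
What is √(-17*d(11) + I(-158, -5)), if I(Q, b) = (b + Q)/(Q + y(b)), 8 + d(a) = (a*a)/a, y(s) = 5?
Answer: 2*I*√32470/51 ≈ 7.0664*I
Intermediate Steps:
d(a) = -8 + a (d(a) = -8 + (a*a)/a = -8 + a²/a = -8 + a)
I(Q, b) = (Q + b)/(5 + Q) (I(Q, b) = (b + Q)/(Q + 5) = (Q + b)/(5 + Q))
√(-17*d(11) + I(-158, -5)) = √(-17*(-8 + 11) + (-158 - 5)/(5 - 158)) = √(-17*3 - 163/(-153)) = √(-51 - 1/153*(-163)) = √(-51 + 163/153) = √(-7640/153) = 2*I*√32470/51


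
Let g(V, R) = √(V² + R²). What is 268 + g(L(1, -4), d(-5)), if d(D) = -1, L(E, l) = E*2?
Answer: 268 + √5 ≈ 270.24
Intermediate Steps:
L(E, l) = 2*E
g(V, R) = √(R² + V²)
268 + g(L(1, -4), d(-5)) = 268 + √((-1)² + (2*1)²) = 268 + √(1 + 2²) = 268 + √(1 + 4) = 268 + √5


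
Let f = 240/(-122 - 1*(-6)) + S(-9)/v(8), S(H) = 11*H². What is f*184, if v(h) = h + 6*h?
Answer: 517017/203 ≈ 2546.9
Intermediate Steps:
v(h) = 7*h
f = 22479/1624 (f = 240/(-122 - 1*(-6)) + (11*(-9)²)/((7*8)) = 240/(-122 + 6) + (11*81)/56 = 240/(-116) + 891*(1/56) = 240*(-1/116) + 891/56 = -60/29 + 891/56 = 22479/1624 ≈ 13.842)
f*184 = (22479/1624)*184 = 517017/203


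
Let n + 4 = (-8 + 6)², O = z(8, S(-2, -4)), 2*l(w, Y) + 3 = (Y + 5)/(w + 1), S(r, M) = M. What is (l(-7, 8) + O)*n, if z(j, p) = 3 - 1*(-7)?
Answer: 0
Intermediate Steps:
z(j, p) = 10 (z(j, p) = 3 + 7 = 10)
l(w, Y) = -3/2 + (5 + Y)/(2*(1 + w)) (l(w, Y) = -3/2 + ((Y + 5)/(w + 1))/2 = -3/2 + ((5 + Y)/(1 + w))/2 = -3/2 + (5 + Y)/(2*(1 + w)))
O = 10
n = 0 (n = -4 + (-8 + 6)² = -4 + (-2)² = -4 + 4 = 0)
(l(-7, 8) + O)*n = ((2 + 8 - 3*(-7))/(2*(1 - 7)) + 10)*0 = ((½)*(2 + 8 + 21)/(-6) + 10)*0 = ((½)*(-⅙)*31 + 10)*0 = (-31/12 + 10)*0 = (89/12)*0 = 0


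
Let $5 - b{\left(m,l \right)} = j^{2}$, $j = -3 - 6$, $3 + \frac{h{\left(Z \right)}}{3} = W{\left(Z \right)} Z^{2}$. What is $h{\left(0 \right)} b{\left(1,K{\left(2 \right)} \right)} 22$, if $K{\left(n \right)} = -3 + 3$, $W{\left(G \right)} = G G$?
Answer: $15048$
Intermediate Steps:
$W{\left(G \right)} = G^{2}$
$h{\left(Z \right)} = -9 + 3 Z^{4}$ ($h{\left(Z \right)} = -9 + 3 Z^{2} Z^{2} = -9 + 3 Z^{4}$)
$K{\left(n \right)} = 0$
$j = -9$ ($j = -3 - 6 = -9$)
$b{\left(m,l \right)} = -76$ ($b{\left(m,l \right)} = 5 - \left(-9\right)^{2} = 5 - 81 = -76$)
$h{\left(0 \right)} b{\left(1,K{\left(2 \right)} \right)} 22 = \left(-9 + 3 \cdot 0^{4}\right) \left(-76\right) 22 = \left(-9 + 3 \cdot 0\right) \left(-76\right) 22 = \left(-9 + 0\right) \left(-76\right) 22 = \left(-9\right) \left(-76\right) 22 = 684 \cdot 22 = 15048$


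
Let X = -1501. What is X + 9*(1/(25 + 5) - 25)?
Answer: -17257/10 ≈ -1725.7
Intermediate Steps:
X + 9*(1/(25 + 5) - 25) = -1501 + 9*(1/(25 + 5) - 25) = -1501 + 9*(1/30 - 25) = -1501 + 9*(-749/30) = -1501 - 2247/10 = -17257/10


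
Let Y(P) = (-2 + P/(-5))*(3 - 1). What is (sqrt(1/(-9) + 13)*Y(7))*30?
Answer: -136*sqrt(29) ≈ -732.38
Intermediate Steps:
Y(P) = -4 - 2*P/5 (Y(P) = (-2 + P*(-1/5))*2 = (-2 - P/5)*2 = -4 - 2*P/5)
(sqrt(1/(-9) + 13)*Y(7))*30 = (sqrt(1/(-9) + 13)*(-4 - 2/5*7))*30 = (sqrt(-1/9 + 13)*(-4 - 14/5))*30 = (sqrt(116/9)*(-34/5))*30 = ((2*sqrt(29)/3)*(-34/5))*30 = -68*sqrt(29)/15*30 = -136*sqrt(29)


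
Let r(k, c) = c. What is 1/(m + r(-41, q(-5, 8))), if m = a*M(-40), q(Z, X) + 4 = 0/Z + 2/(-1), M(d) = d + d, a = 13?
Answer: -1/1046 ≈ -0.00095602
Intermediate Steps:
M(d) = 2*d
q(Z, X) = -6 (q(Z, X) = -4 + (0/Z + 2/(-1)) = -4 + (0 + 2*(-1)) = -4 + (0 - 2) = -4 - 2 = -6)
m = -1040 (m = 13*(2*(-40)) = 13*(-80) = -1040)
1/(m + r(-41, q(-5, 8))) = 1/(-1040 - 6) = 1/(-1046) = -1/1046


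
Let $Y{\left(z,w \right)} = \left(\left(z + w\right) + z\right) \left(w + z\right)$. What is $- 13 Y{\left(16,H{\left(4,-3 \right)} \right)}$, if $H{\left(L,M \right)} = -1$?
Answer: $-6045$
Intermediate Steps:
$Y{\left(z,w \right)} = \left(w + z\right) \left(w + 2 z\right)$ ($Y{\left(z,w \right)} = \left(\left(w + z\right) + z\right) \left(w + z\right) = \left(w + 2 z\right) \left(w + z\right) = \left(w + z\right) \left(w + 2 z\right)$)
$- 13 Y{\left(16,H{\left(4,-3 \right)} \right)} = - 13 \left(\left(-1\right)^{2} + 2 \cdot 16^{2} + 3 \left(-1\right) 16\right) = - 13 \left(1 + 2 \cdot 256 - 48\right) = - 13 \left(1 + 512 - 48\right) = \left(-13\right) 465 = -6045$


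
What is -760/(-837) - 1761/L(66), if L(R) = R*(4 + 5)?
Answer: -37871/18414 ≈ -2.0566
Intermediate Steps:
L(R) = 9*R (L(R) = R*9 = 9*R)
-760/(-837) - 1761/L(66) = -760/(-837) - 1761/(9*66) = -760*(-1/837) - 1761/594 = 760/837 - 1761*1/594 = 760/837 - 587/198 = -37871/18414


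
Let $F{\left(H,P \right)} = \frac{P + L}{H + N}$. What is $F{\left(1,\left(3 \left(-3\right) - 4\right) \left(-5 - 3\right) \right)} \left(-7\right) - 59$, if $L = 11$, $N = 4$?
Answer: $-220$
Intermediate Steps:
$F{\left(H,P \right)} = \frac{11 + P}{4 + H}$ ($F{\left(H,P \right)} = \frac{P + 11}{H + 4} = \frac{11 + P}{4 + H}$)
$F{\left(1,\left(3 \left(-3\right) - 4\right) \left(-5 - 3\right) \right)} \left(-7\right) - 59 = \frac{11 + \left(3 \left(-3\right) - 4\right) \left(-5 - 3\right)}{4 + 1} \left(-7\right) - 59 = \frac{11 + \left(-9 - 4\right) \left(-8\right)}{5} \left(-7\right) - 59 = \frac{11 - -104}{5} \left(-7\right) - 59 = \frac{11 + 104}{5} \left(-7\right) - 59 = \frac{1}{5} \cdot 115 \left(-7\right) - 59 = 23 \left(-7\right) - 59 = -161 - 59 = -220$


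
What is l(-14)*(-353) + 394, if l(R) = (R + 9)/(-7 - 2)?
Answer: 1781/9 ≈ 197.89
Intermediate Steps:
l(R) = -1 - R/9 (l(R) = (9 + R)/(-9) = (9 + R)*(-⅑) = -1 - R/9)
l(-14)*(-353) + 394 = (-1 - ⅑*(-14))*(-353) + 394 = (-1 + 14/9)*(-353) + 394 = (5/9)*(-353) + 394 = -1765/9 + 394 = 1781/9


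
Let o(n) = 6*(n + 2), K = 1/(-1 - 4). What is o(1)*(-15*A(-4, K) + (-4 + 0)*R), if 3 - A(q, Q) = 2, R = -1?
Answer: -198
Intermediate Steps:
K = -⅕ (K = 1/(-5) = -⅕ ≈ -0.20000)
A(q, Q) = 1 (A(q, Q) = 3 - 1*2 = 3 - 2 = 1)
o(n) = 12 + 6*n (o(n) = 6*(2 + n) = 12 + 6*n)
o(1)*(-15*A(-4, K) + (-4 + 0)*R) = (12 + 6*1)*(-15*1 + (-4 + 0)*(-1)) = (12 + 6)*(-15 - 4*(-1)) = 18*(-15 + 4) = 18*(-11) = -198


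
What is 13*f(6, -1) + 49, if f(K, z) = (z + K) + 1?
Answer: 127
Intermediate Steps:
f(K, z) = 1 + K + z (f(K, z) = (K + z) + 1 = 1 + K + z)
13*f(6, -1) + 49 = 13*(1 + 6 - 1) + 49 = 13*6 + 49 = 78 + 49 = 127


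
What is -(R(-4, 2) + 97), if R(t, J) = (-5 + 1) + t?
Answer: -89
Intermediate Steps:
R(t, J) = -4 + t
-(R(-4, 2) + 97) = -((-4 - 4) + 97) = -(-8 + 97) = -1*89 = -89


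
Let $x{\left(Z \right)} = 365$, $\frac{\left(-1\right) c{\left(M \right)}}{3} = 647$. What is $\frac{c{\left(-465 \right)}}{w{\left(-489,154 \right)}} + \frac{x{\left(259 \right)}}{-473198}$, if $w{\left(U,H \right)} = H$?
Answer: $- \frac{20875762}{1656193} \approx -12.605$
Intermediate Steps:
$c{\left(M \right)} = -1941$ ($c{\left(M \right)} = \left(-3\right) 647 = -1941$)
$\frac{c{\left(-465 \right)}}{w{\left(-489,154 \right)}} + \frac{x{\left(259 \right)}}{-473198} = - \frac{1941}{154} + \frac{365}{-473198} = \left(-1941\right) \frac{1}{154} + 365 \left(- \frac{1}{473198}\right) = - \frac{1941}{154} - \frac{365}{473198} = - \frac{20875762}{1656193}$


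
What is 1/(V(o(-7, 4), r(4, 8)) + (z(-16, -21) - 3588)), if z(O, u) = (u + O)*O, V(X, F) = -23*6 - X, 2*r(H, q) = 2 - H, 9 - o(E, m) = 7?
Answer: -1/3136 ≈ -0.00031888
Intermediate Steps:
o(E, m) = 2 (o(E, m) = 9 - 1*7 = 9 - 7 = 2)
r(H, q) = 1 - H/2 (r(H, q) = (2 - H)/2 = 1 - H/2)
V(X, F) = -138 - X
z(O, u) = O*(O + u) (z(O, u) = (O + u)*O = O*(O + u))
1/(V(o(-7, 4), r(4, 8)) + (z(-16, -21) - 3588)) = 1/((-138 - 1*2) + (-16*(-16 - 21) - 3588)) = 1/((-138 - 2) + (-16*(-37) - 3588)) = 1/(-140 + (592 - 3588)) = 1/(-140 - 2996) = 1/(-3136) = -1/3136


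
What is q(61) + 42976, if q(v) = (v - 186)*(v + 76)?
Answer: 25851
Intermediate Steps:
q(v) = (-186 + v)*(76 + v)
q(61) + 42976 = (-14136 + 61**2 - 110*61) + 42976 = (-14136 + 3721 - 6710) + 42976 = -17125 + 42976 = 25851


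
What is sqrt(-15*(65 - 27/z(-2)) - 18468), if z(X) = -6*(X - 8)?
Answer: I*sqrt(77745)/2 ≈ 139.41*I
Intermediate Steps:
z(X) = 48 - 6*X (z(X) = -6*(-8 + X) = 48 - 6*X)
sqrt(-15*(65 - 27/z(-2)) - 18468) = sqrt(-15*(65 - 27/(48 - 6*(-2))) - 18468) = sqrt(-15*(65 - 27/(48 + 12)) - 18468) = sqrt(-15*(65 - 27/60) - 18468) = sqrt(-15*(65 - 27*1/60) - 18468) = sqrt(-15*(65 - 9/20) - 18468) = sqrt(-15*1291/20 - 18468) = sqrt(-3873/4 - 18468) = sqrt(-77745/4) = I*sqrt(77745)/2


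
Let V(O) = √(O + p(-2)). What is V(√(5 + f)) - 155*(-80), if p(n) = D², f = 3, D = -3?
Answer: 12400 + √(9 + 2*√2) ≈ 12403.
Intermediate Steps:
p(n) = 9 (p(n) = (-3)² = 9)
V(O) = √(9 + O) (V(O) = √(O + 9) = √(9 + O))
V(√(5 + f)) - 155*(-80) = √(9 + √(5 + 3)) - 155*(-80) = √(9 + √8) + 12400 = √(9 + 2*√2) + 12400 = 12400 + √(9 + 2*√2)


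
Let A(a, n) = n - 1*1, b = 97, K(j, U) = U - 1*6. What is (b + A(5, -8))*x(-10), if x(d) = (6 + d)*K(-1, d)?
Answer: 5632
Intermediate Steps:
K(j, U) = -6 + U (K(j, U) = U - 6 = -6 + U)
x(d) = (-6 + d)*(6 + d) (x(d) = (6 + d)*(-6 + d) = (-6 + d)*(6 + d))
A(a, n) = -1 + n (A(a, n) = n - 1 = -1 + n)
(b + A(5, -8))*x(-10) = (97 + (-1 - 8))*(-36 + (-10)²) = (97 - 9)*(-36 + 100) = 88*64 = 5632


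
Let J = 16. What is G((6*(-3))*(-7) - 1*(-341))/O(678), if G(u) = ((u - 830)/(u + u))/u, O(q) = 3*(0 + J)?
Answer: -121/6978848 ≈ -1.7338e-5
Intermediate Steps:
O(q) = 48 (O(q) = 3*(0 + 16) = 3*16 = 48)
G(u) = (-830 + u)/(2*u²) (G(u) = ((-830 + u)/((2*u)))/u = ((-830 + u)*(1/(2*u)))/u = ((-830 + u)/(2*u))/u = (-830 + u)/(2*u²))
G((6*(-3))*(-7) - 1*(-341))/O(678) = ((-830 + ((6*(-3))*(-7) - 1*(-341)))/(2*((6*(-3))*(-7) - 1*(-341))²))/48 = ((-830 + (-18*(-7) + 341))/(2*(-18*(-7) + 341)²))*(1/48) = ((-830 + (126 + 341))/(2*(126 + 341)²))*(1/48) = ((½)*(-830 + 467)/467²)*(1/48) = ((½)*(1/218089)*(-363))*(1/48) = -363/436178*1/48 = -121/6978848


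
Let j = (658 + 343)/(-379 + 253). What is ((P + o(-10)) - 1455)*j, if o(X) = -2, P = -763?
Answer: 52910/3 ≈ 17637.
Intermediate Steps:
j = -143/18 (j = 1001/(-126) = 1001*(-1/126) = -143/18 ≈ -7.9444)
((P + o(-10)) - 1455)*j = ((-763 - 2) - 1455)*(-143/18) = (-765 - 1455)*(-143/18) = -2220*(-143/18) = 52910/3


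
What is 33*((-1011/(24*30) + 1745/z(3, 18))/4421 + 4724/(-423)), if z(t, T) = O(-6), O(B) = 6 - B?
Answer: -18325020307/49868880 ≈ -367.46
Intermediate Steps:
z(t, T) = 12 (z(t, T) = 6 - 1*(-6) = 6 + 6 = 12)
33*((-1011/(24*30) + 1745/z(3, 18))/4421 + 4724/(-423)) = 33*((-1011/(24*30) + 1745/12)/4421 + 4724/(-423)) = 33*((-1011/720 + 1745*(1/12))*(1/4421) + 4724*(-1/423)) = 33*((-1011*1/720 + 1745/12)*(1/4421) - 4724/423) = 33*((-337/240 + 1745/12)*(1/4421) - 4724/423) = 33*((11521/80)*(1/4421) - 4724/423) = 33*(11521/353680 - 4724/423) = 33*(-1665910937/149606640) = -18325020307/49868880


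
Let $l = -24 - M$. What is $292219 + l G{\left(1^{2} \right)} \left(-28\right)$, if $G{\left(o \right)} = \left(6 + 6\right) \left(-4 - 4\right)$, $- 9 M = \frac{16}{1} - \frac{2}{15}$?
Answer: $\frac{10460063}{45} \approx 2.3245 \cdot 10^{5}$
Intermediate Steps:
$M = - \frac{238}{135}$ ($M = - \frac{\frac{16}{1} - \frac{2}{15}}{9} = - \frac{16 \cdot 1 - \frac{2}{15}}{9} = - \frac{16 - \frac{2}{15}}{9} = \left(- \frac{1}{9}\right) \frac{238}{15} = - \frac{238}{135} \approx -1.763$)
$G{\left(o \right)} = -96$ ($G{\left(o \right)} = 12 \left(-8\right) = -96$)
$l = - \frac{3002}{135}$ ($l = -24 - - \frac{238}{135} = -24 + \frac{238}{135} = - \frac{3002}{135} \approx -22.237$)
$292219 + l G{\left(1^{2} \right)} \left(-28\right) = 292219 + \left(- \frac{3002}{135}\right) \left(-96\right) \left(-28\right) = 292219 + \frac{96064}{45} \left(-28\right) = 292219 - \frac{2689792}{45} = \frac{10460063}{45}$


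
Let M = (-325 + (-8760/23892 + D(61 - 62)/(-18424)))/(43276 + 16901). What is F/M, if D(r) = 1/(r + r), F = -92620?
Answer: 408903182223856320/23870316649 ≈ 1.7130e+7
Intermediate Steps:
D(r) = 1/(2*r)
M = -23870316649/4414847573136 (M = (-325 + (-8760/23892 + (1/(2*(61 - 62)))/(-18424)))/(43276 + 16901) = (-325 + (-8760*1/23892 + ((½)/(-1))*(-1/18424)))/60177 = (-325 + (-730/1991 + ((½)*(-1))*(-1/18424)))*(1/60177) = (-325 + (-730/1991 - ½*(-1/18424)))*(1/60177) = (-325 + (-730/1991 + 1/36848))*(1/60177) = (-325 - 26897049/73364368)*(1/60177) = -23870316649/73364368*1/60177 = -23870316649/4414847573136 ≈ -0.0054068)
F/M = -92620/(-23870316649/4414847573136) = -92620*(-4414847573136/23870316649) = 408903182223856320/23870316649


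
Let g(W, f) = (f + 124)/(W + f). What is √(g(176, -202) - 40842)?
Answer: I*√40839 ≈ 202.09*I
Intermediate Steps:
g(W, f) = (124 + f)/(W + f)
√(g(176, -202) - 40842) = √((124 - 202)/(176 - 202) - 40842) = √(-78/(-26) - 40842) = √(-1/26*(-78) - 40842) = √(3 - 40842) = √(-40839) = I*√40839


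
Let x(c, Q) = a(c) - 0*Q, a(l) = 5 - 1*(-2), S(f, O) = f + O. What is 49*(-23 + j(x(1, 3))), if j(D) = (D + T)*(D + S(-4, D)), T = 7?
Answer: 5733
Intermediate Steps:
S(f, O) = O + f
a(l) = 7 (a(l) = 5 + 2 = 7)
x(c, Q) = 7 (x(c, Q) = 7 - 0*Q = 7 - 1*0 = 7 + 0 = 7)
j(D) = (-4 + 2*D)*(7 + D) (j(D) = (D + 7)*(D + (D - 4)) = (7 + D)*(D + (-4 + D)) = (7 + D)*(-4 + 2*D) = (-4 + 2*D)*(7 + D))
49*(-23 + j(x(1, 3))) = 49*(-23 + (-28 + 2*7² + 10*7)) = 49*(-23 + (-28 + 2*49 + 70)) = 49*(-23 + (-28 + 98 + 70)) = 49*(-23 + 140) = 49*117 = 5733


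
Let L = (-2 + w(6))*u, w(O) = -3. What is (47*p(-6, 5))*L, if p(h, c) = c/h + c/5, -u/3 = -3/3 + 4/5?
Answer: -47/2 ≈ -23.500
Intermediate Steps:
u = ⅗ (u = -3*(-3/3 + 4/5) = -3*(-3*⅓ + 4*(⅕)) = -3*(-1 + ⅘) = -3*(-⅕) = ⅗ ≈ 0.60000)
L = -3 (L = (-2 - 3)*(⅗) = -5*⅗ = -3)
p(h, c) = c/5 + c/h (p(h, c) = c/h + c*(⅕) = c/h + c/5 = c/5 + c/h)
(47*p(-6, 5))*L = (47*((⅕)*5 + 5/(-6)))*(-3) = (47*(1 + 5*(-⅙)))*(-3) = (47*(1 - ⅚))*(-3) = (47*(⅙))*(-3) = (47/6)*(-3) = -47/2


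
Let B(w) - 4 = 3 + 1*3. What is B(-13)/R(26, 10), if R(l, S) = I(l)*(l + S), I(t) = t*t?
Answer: 5/12168 ≈ 0.00041091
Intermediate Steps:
I(t) = t**2
B(w) = 10 (B(w) = 4 + (3 + 1*3) = 4 + (3 + 3) = 4 + 6 = 10)
R(l, S) = l**2*(S + l) (R(l, S) = l**2*(l + S) = l**2*(S + l))
B(-13)/R(26, 10) = 10/((26**2*(10 + 26))) = 10/((676*36)) = 10/24336 = 10*(1/24336) = 5/12168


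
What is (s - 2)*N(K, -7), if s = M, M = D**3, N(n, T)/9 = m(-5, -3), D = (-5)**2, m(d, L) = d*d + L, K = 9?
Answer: 3093354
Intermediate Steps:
m(d, L) = L + d**2 (m(d, L) = d**2 + L = L + d**2)
D = 25
N(n, T) = 198 (N(n, T) = 9*(-3 + (-5)**2) = 9*(-3 + 25) = 9*22 = 198)
M = 15625 (M = 25**3 = 15625)
s = 15625
(s - 2)*N(K, -7) = (15625 - 2)*198 = 15623*198 = 3093354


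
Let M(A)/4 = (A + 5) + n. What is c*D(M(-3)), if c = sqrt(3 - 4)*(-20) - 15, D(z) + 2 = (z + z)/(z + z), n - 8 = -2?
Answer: 15 + 20*I ≈ 15.0 + 20.0*I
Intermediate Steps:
n = 6 (n = 8 - 2 = 6)
M(A) = 44 + 4*A (M(A) = 4*((A + 5) + 6) = 4*((5 + A) + 6) = 4*(11 + A) = 44 + 4*A)
D(z) = -1 (D(z) = -2 + (z + z)/(z + z) = -2 + (2*z)/((2*z)) = -2 + (2*z)*(1/(2*z)) = -2 + 1 = -1)
c = -15 - 20*I (c = sqrt(-1)*(-20) - 15 = I*(-20) - 15 = -20*I - 15 = -15 - 20*I ≈ -15.0 - 20.0*I)
c*D(M(-3)) = (-15 - 20*I)*(-1) = 15 + 20*I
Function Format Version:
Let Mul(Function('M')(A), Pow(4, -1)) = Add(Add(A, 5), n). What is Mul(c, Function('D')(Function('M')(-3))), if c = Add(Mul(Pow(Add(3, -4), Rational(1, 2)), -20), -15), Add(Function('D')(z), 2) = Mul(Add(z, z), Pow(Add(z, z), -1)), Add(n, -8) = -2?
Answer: Add(15, Mul(20, I)) ≈ Add(15.000, Mul(20.000, I))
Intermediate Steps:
n = 6 (n = Add(8, -2) = 6)
Function('M')(A) = Add(44, Mul(4, A)) (Function('M')(A) = Mul(4, Add(Add(A, 5), 6)) = Mul(4, Add(Add(5, A), 6)) = Mul(4, Add(11, A)) = Add(44, Mul(4, A)))
Function('D')(z) = -1 (Function('D')(z) = Add(-2, Mul(Add(z, z), Pow(Add(z, z), -1))) = Add(-2, Mul(Mul(2, z), Pow(Mul(2, z), -1))) = Add(-2, Mul(Mul(2, z), Mul(Rational(1, 2), Pow(z, -1)))) = Add(-2, 1) = -1)
c = Add(-15, Mul(-20, I)) (c = Add(Mul(Pow(-1, Rational(1, 2)), -20), -15) = Add(Mul(I, -20), -15) = Add(Mul(-20, I), -15) = Add(-15, Mul(-20, I)) ≈ Add(-15.000, Mul(-20.000, I)))
Mul(c, Function('D')(Function('M')(-3))) = Mul(Add(-15, Mul(-20, I)), -1) = Add(15, Mul(20, I))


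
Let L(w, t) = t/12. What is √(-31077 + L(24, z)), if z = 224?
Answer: 5*I*√11181/3 ≈ 176.23*I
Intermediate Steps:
L(w, t) = t/12 (L(w, t) = t*(1/12) = t/12)
√(-31077 + L(24, z)) = √(-31077 + (1/12)*224) = √(-31077 + 56/3) = √(-93175/3) = 5*I*√11181/3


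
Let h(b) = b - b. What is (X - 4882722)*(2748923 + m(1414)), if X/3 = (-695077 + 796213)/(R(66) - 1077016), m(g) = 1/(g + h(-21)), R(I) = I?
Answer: -729980933953384305603/54385975 ≈ -1.3422e+13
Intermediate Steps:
h(b) = 0
m(g) = 1/g (m(g) = 1/(g + 0) = 1/g)
X = -21672/76925 (X = 3*((-695077 + 796213)/(66 - 1077016)) = 3*(101136/(-1076950)) = 3*(101136*(-1/1076950)) = 3*(-7224/76925) = -21672/76925 ≈ -0.28173)
(X - 4882722)*(2748923 + m(1414)) = (-21672/76925 - 4882722)*(2748923 + 1/1414) = -375603411522*(2748923 + 1/1414)/76925 = -375603411522/76925*3886977123/1414 = -729980933953384305603/54385975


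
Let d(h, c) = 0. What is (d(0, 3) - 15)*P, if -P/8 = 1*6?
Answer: 720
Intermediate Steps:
P = -48 (P = -8*6 = -48)
(d(0, 3) - 15)*P = (0 - 15)*(-48) = -15*(-48) = 720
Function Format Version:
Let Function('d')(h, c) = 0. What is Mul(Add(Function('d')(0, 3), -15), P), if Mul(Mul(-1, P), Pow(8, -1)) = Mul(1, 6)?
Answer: 720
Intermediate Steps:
P = -48 (P = Mul(-8, Mul(1, 6)) = Mul(-8, 6) = -48)
Mul(Add(Function('d')(0, 3), -15), P) = Mul(Add(0, -15), -48) = Mul(-15, -48) = 720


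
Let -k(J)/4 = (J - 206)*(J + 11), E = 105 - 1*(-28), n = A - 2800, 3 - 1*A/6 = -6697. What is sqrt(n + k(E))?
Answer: 2*sqrt(19862) ≈ 281.87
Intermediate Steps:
A = 40200 (A = 18 - 6*(-6697) = 18 + 40182 = 40200)
n = 37400 (n = 40200 - 2800 = 37400)
E = 133 (E = 105 + 28 = 133)
k(J) = -4*(-206 + J)*(11 + J) (k(J) = -4*(J - 206)*(J + 11) = -4*(-206 + J)*(11 + J))
sqrt(n + k(E)) = sqrt(37400 + (9064 - 4*133**2 + 780*133)) = sqrt(37400 + (9064 - 4*17689 + 103740)) = sqrt(37400 + (9064 - 70756 + 103740)) = sqrt(37400 + 42048) = sqrt(79448) = 2*sqrt(19862)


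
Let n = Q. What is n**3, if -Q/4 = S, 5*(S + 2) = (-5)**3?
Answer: 1259712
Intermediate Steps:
S = -27 (S = -2 + (1/5)*(-5)**3 = -2 + (1/5)*(-125) = -2 - 25 = -27)
Q = 108 (Q = -4*(-27) = 108)
n = 108
n**3 = 108**3 = 1259712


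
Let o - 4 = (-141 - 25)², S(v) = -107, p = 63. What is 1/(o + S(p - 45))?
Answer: 1/27453 ≈ 3.6426e-5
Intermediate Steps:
o = 27560 (o = 4 + (-141 - 25)² = 4 + (-166)² = 4 + 27556 = 27560)
1/(o + S(p - 45)) = 1/(27560 - 107) = 1/27453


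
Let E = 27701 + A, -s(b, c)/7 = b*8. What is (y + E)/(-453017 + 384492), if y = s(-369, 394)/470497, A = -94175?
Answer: 31275796914/32240806925 ≈ 0.97007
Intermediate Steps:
s(b, c) = -56*b (s(b, c) = -7*b*8 = -56*b)
E = -66474 (E = 27701 - 94175 = -66474)
y = 20664/470497 (y = -56*(-369)/470497 = 20664*(1/470497) = 20664/470497 ≈ 0.043920)
(y + E)/(-453017 + 384492) = (20664/470497 - 66474)/(-453017 + 384492) = -31275796914/470497/(-68525) = -31275796914/470497*(-1/68525) = 31275796914/32240806925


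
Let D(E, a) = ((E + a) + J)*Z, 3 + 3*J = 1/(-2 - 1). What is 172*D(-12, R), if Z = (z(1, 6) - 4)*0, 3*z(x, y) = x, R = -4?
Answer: 0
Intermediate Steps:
z(x, y) = x/3
J = -10/9 (J = -1 + 1/(3*(-2 - 1)) = -1 + (1/3)/(-3) = -1 + (1/3)*(-1/3) = -1 - 1/9 = -10/9 ≈ -1.1111)
Z = 0 (Z = ((1/3)*1 - 4)*0 = (1/3 - 4)*0 = -11/3*0 = 0)
D(E, a) = 0 (D(E, a) = ((E + a) - 10/9)*0 = (-10/9 + E + a)*0 = 0)
172*D(-12, R) = 172*0 = 0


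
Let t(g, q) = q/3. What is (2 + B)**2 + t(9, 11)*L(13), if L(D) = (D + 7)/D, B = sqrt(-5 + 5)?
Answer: 376/39 ≈ 9.6410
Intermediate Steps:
B = 0 (B = sqrt(0) = 0)
L(D) = (7 + D)/D
t(g, q) = q/3 (t(g, q) = q*(1/3) = q/3)
(2 + B)**2 + t(9, 11)*L(13) = (2 + 0)**2 + ((1/3)*11)*((7 + 13)/13) = 2**2 + 11*((1/13)*20)/3 = 4 + (11/3)*(20/13) = 4 + 220/39 = 376/39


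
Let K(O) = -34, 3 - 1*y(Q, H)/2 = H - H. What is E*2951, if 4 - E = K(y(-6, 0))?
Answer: 112138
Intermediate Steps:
y(Q, H) = 6 (y(Q, H) = 6 - 2*(H - H) = 6 - 2*0 = 6 + 0 = 6)
E = 38 (E = 4 - 1*(-34) = 4 + 34 = 38)
E*2951 = 38*2951 = 112138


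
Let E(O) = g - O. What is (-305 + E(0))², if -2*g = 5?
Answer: 378225/4 ≈ 94556.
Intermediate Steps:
g = -5/2 (g = -½*5 = -5/2 ≈ -2.5000)
E(O) = -5/2 - O
(-305 + E(0))² = (-305 + (-5/2 - 1*0))² = (-305 + (-5/2 + 0))² = (-305 - 5/2)² = (-615/2)² = 378225/4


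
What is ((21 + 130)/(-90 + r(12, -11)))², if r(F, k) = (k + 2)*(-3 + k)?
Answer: 22801/1296 ≈ 17.593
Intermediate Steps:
r(F, k) = (-3 + k)*(2 + k) (r(F, k) = (2 + k)*(-3 + k) = (-3 + k)*(2 + k))
((21 + 130)/(-90 + r(12, -11)))² = ((21 + 130)/(-90 + (-6 + (-11)² - 1*(-11))))² = (151/(-90 + (-6 + 121 + 11)))² = (151/(-90 + 126))² = (151/36)² = 22801/1296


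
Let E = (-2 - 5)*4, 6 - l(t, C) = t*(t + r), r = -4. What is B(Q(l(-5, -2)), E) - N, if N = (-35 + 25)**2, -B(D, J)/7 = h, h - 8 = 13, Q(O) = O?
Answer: -247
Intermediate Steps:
l(t, C) = 6 - t*(-4 + t) (l(t, C) = 6 - t*(t - 4) = 6 - t*(-4 + t))
E = -28 (E = -7*4 = -28)
h = 21 (h = 8 + 13 = 21)
B(D, J) = -147 (B(D, J) = -7*21 = -147)
N = 100 (N = (-10)**2 = 100)
B(Q(l(-5, -2)), E) - N = -147 - 1*100 = -147 - 100 = -247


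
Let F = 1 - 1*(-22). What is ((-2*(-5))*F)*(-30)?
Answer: -6900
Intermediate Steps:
F = 23 (F = 1 + 22 = 23)
((-2*(-5))*F)*(-30) = (-2*(-5)*23)*(-30) = (10*23)*(-30) = 230*(-30) = -6900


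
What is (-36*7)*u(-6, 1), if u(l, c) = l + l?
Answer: 3024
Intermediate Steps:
u(l, c) = 2*l
(-36*7)*u(-6, 1) = (-36*7)*(2*(-6)) = -252*(-12) = 3024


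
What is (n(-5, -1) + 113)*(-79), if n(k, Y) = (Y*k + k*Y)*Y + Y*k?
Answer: -8532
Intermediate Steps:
n(k, Y) = Y*k + 2*k*Y**2 (n(k, Y) = (Y*k + Y*k)*Y + Y*k = (2*Y*k)*Y + Y*k = 2*k*Y**2 + Y*k = Y*k + 2*k*Y**2)
(n(-5, -1) + 113)*(-79) = (-1*(-5)*(1 + 2*(-1)) + 113)*(-79) = (-1*(-5)*(1 - 2) + 113)*(-79) = (-1*(-5)*(-1) + 113)*(-79) = (-5 + 113)*(-79) = 108*(-79) = -8532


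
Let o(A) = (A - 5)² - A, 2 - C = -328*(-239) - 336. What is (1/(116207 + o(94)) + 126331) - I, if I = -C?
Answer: 5987989419/124034 ≈ 48277.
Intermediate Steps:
C = -78054 (C = 2 - (-328*(-239) - 336) = 2 - (78392 - 336) = 2 - 1*78056 = 2 - 78056 = -78054)
o(A) = (-5 + A)² - A
I = 78054 (I = -1*(-78054) = 78054)
(1/(116207 + o(94)) + 126331) - I = (1/(116207 + ((-5 + 94)² - 1*94)) + 126331) - 1*78054 = (1/(116207 + (89² - 94)) + 126331) - 78054 = (1/(116207 + (7921 - 94)) + 126331) - 78054 = (1/(116207 + 7827) + 126331) - 78054 = (1/124034 + 126331) - 78054 = 15669339255/124034 - 78054 = 5987989419/124034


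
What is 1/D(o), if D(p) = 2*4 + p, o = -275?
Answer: -1/267 ≈ -0.0037453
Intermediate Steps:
D(p) = 8 + p
1/D(o) = 1/(8 - 275) = 1/(-267) = -1/267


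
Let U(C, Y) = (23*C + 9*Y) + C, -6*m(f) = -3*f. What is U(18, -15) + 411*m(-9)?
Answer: -3105/2 ≈ -1552.5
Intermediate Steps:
m(f) = f/2 (m(f) = -(-1)*f/2 = f/2)
U(C, Y) = 9*Y + 24*C (U(C, Y) = (9*Y + 23*C) + C = 9*Y + 24*C)
U(18, -15) + 411*m(-9) = (9*(-15) + 24*18) + 411*((1/2)*(-9)) = (-135 + 432) + 411*(-9/2) = 297 - 3699/2 = -3105/2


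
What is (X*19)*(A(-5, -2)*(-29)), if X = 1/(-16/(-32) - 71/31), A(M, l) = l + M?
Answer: -239134/111 ≈ -2154.4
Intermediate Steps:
A(M, l) = M + l
X = -62/111 (X = 1/(-16*(-1/32) - 71*1/31) = 1/(1/2 - 71/31) = 1/(-111/62) = -62/111 ≈ -0.55856)
(X*19)*(A(-5, -2)*(-29)) = (-62/111*19)*((-5 - 2)*(-29)) = -(-8246)*(-29)/111 = -1178/111*203 = -239134/111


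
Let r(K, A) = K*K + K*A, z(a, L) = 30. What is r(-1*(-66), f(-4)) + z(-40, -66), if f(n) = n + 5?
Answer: 4452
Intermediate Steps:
f(n) = 5 + n
r(K, A) = K² + A*K
r(-1*(-66), f(-4)) + z(-40, -66) = (-1*(-66))*((5 - 4) - 1*(-66)) + 30 = 66*(1 + 66) + 30 = 66*67 + 30 = 4422 + 30 = 4452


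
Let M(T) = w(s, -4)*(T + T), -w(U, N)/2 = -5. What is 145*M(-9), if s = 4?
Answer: -26100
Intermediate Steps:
w(U, N) = 10 (w(U, N) = -2*(-5) = 10)
M(T) = 20*T (M(T) = 10*(T + T) = 10*(2*T) = 20*T)
145*M(-9) = 145*(20*(-9)) = 145*(-180) = -26100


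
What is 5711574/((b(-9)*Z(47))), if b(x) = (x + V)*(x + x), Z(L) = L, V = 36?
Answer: -951929/3807 ≈ -250.05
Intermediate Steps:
b(x) = 2*x*(36 + x) (b(x) = (x + 36)*(x + x) = (36 + x)*(2*x) = 2*x*(36 + x))
5711574/((b(-9)*Z(47))) = 5711574/(((2*(-9)*(36 - 9))*47)) = 5711574/(((2*(-9)*27)*47)) = 5711574/((-486*47)) = 5711574/(-22842) = 5711574*(-1/22842) = -951929/3807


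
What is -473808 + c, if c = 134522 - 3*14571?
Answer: -382999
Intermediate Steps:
c = 90809 (c = 134522 - 43713 = 90809)
-473808 + c = -473808 + 90809 = -382999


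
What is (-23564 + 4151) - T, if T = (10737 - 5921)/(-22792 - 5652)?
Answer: -138044639/7111 ≈ -19413.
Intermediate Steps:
T = -1204/7111 (T = 4816/(-28444) = 4816*(-1/28444) = -1204/7111 ≈ -0.16932)
(-23564 + 4151) - T = (-23564 + 4151) - 1*(-1204/7111) = -19413 + 1204/7111 = -138044639/7111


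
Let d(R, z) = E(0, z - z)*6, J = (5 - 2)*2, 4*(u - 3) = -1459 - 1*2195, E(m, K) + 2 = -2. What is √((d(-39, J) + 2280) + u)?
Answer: 3*√598/2 ≈ 36.681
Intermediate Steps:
E(m, K) = -4 (E(m, K) = -2 - 2 = -4)
u = -1821/2 (u = 3 + (-1459 - 1*2195)/4 = 3 + (-1459 - 2195)/4 = 3 + (¼)*(-3654) = 3 - 1827/2 = -1821/2 ≈ -910.50)
J = 6 (J = 3*2 = 6)
d(R, z) = -24 (d(R, z) = -4*6 = -24)
√((d(-39, J) + 2280) + u) = √((-24 + 2280) - 1821/2) = √(2256 - 1821/2) = √(2691/2) = 3*√598/2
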